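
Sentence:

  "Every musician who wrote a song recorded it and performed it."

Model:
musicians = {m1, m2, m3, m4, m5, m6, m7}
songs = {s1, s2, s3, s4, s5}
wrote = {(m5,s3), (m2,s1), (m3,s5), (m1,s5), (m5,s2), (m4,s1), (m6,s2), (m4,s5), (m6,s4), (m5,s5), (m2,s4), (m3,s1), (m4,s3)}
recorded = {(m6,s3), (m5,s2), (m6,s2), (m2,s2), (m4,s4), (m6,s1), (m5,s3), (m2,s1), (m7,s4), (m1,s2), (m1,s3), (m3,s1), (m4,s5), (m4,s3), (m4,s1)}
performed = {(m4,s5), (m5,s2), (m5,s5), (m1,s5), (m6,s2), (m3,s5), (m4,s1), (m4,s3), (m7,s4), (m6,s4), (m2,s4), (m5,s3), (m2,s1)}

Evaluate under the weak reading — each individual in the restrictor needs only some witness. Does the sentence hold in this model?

False

"it" takes "a song" as antecedent — a donkey pronoun bound across the clause boundary.
Weak reading: every musician m with some wrote-song has at least one wrote-song s such that recorded(m,s) ∧ performed(m,s).
Per musician: m1:✗  m2:✓  m3:✗  m4:✓  m5:✓  m6:✓
m1 has no witness among its wrote-songs.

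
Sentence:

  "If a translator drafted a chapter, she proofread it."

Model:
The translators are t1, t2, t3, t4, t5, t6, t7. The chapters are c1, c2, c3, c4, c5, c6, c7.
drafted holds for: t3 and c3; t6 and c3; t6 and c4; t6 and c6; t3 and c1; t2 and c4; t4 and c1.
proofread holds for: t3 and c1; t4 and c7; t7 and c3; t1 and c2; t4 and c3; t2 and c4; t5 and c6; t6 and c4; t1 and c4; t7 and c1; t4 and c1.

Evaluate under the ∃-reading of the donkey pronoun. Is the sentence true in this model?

True

"it" takes "a chapter" as antecedent — a donkey pronoun bound across the clause boundary.
Weak reading: every translator t with some drafted-chapter has at least one drafted-chapter c such that proofread(t,c).
Per translator: t2:✓  t3:✓  t4:✓  t6:✓
Every translator in the restrictor has a witness.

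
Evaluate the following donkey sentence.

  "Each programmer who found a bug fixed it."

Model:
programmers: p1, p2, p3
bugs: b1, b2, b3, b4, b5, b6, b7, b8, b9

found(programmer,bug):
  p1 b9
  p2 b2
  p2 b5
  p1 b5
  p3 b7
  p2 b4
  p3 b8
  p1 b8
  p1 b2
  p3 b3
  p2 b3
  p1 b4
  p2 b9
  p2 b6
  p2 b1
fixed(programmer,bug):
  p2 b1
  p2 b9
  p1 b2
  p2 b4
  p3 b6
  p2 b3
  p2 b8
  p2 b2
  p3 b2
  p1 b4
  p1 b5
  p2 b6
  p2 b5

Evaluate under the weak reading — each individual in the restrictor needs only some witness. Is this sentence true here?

False

"it" takes "a bug" as antecedent — a donkey pronoun bound across the clause boundary.
Weak reading: every programmer p with some found-bug has at least one found-bug b such that fixed(p,b).
Per programmer: p1:✓  p2:✓  p3:✗
p3 has no witness among its found-bugs.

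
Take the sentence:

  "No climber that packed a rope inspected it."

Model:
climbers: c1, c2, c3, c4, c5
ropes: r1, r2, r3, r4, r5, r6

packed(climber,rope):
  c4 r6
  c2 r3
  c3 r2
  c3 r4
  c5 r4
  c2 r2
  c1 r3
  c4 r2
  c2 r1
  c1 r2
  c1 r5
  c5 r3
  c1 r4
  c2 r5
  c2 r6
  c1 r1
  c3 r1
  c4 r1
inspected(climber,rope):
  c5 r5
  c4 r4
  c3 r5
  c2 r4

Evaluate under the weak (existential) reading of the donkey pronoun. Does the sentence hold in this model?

"it" takes "a rope" as antecedent — a donkey pronoun bound across the clause boundary.
Truth condition: for no (c,r) with packed(c,r) does inspected(c,r) hold.
Restrictor pairs — does the scope hold? (c1,r1):fails  (c1,r2):fails  (c1,r3):fails  (c1,r4):fails  (c1,r5):fails  (c2,r1):fails  (c2,r2):fails  (c2,r3):fails  (c2,r5):fails  (c2,r6):fails  (c3,r1):fails  (c3,r2):fails  (c3,r4):fails  (c4,r1):fails  (c4,r2):fails  (c4,r6):fails  (c5,r3):fails  (c5,r4):fails
Scope holds for no restrictor pair, so the sentence is true.

True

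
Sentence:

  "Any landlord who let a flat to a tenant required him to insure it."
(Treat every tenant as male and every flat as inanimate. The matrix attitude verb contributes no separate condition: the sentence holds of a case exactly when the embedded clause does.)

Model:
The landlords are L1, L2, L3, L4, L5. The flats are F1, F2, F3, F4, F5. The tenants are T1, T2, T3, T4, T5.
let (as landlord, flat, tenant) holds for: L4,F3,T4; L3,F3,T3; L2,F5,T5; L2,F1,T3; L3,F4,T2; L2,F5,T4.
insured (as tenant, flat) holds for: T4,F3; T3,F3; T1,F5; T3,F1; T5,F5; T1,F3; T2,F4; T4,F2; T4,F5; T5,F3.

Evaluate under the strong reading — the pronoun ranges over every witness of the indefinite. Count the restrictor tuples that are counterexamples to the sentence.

"him" takes "a tenant" as antecedent and "it" takes "a flat"; both are donkey pronouns co-varying with the restrictor.
Strong reading: for every (l,f,t) with let(l,f,t), insured(t,f).
Restrictor triples: (L2,F1,T3)→insured(T3,F1) ✓  (L2,F5,T4)→insured(T4,F5) ✓  (L2,F5,T5)→insured(T5,F5) ✓  (L3,F3,T3)→insured(T3,F3) ✓  (L3,F4,T2)→insured(T2,F4) ✓  (L4,F3,T4)→insured(T4,F3) ✓
Counterexamples (restrictor triples failing the scope): 0.

0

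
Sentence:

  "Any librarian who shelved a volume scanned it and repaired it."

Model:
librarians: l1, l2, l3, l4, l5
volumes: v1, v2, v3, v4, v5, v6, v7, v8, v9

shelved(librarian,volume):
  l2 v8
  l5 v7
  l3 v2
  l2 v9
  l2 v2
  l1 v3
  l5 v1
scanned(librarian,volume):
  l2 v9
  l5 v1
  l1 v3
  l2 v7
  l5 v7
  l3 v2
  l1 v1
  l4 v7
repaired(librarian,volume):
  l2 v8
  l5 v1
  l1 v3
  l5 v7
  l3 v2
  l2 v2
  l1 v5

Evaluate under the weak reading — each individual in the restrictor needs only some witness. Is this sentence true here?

"it" takes "a volume" as antecedent — a donkey pronoun bound across the clause boundary.
Weak reading: every librarian l with some shelved-volume has at least one shelved-volume v such that scanned(l,v) ∧ repaired(l,v).
Per librarian: l1:✓  l2:✗  l3:✓  l5:✓
l2 has no witness among its shelved-volumes.

False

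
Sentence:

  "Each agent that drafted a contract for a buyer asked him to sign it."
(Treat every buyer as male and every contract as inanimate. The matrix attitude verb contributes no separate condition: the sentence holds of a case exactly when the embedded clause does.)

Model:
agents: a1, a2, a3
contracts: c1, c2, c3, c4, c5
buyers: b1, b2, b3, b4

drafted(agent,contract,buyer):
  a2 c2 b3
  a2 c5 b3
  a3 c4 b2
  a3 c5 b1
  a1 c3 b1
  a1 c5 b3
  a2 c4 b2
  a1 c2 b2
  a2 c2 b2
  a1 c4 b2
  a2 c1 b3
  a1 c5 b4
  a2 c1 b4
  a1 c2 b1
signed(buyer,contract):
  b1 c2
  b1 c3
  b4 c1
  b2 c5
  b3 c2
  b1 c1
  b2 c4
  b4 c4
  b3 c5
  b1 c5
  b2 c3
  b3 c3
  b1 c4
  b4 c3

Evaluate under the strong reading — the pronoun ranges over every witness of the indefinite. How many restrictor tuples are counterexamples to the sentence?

4

"him" takes "a buyer" as antecedent and "it" takes "a contract"; both are donkey pronouns co-varying with the restrictor.
Strong reading: for every (a,c,b) with drafted(a,c,b), signed(b,c).
Restrictor triples: (a1,c2,b1)→signed(b1,c2) ✓  (a1,c2,b2)→signed(b2,c2) ✗  (a1,c3,b1)→signed(b1,c3) ✓  (a1,c4,b2)→signed(b2,c4) ✓  (a1,c5,b3)→signed(b3,c5) ✓  (a1,c5,b4)→signed(b4,c5) ✗  (a2,c1,b3)→signed(b3,c1) ✗  (a2,c1,b4)→signed(b4,c1) ✓  (a2,c2,b2)→signed(b2,c2) ✗  (a2,c2,b3)→signed(b3,c2) ✓  (a2,c4,b2)→signed(b2,c4) ✓  (a2,c5,b3)→signed(b3,c5) ✓  (a3,c4,b2)→signed(b2,c4) ✓  (a3,c5,b1)→signed(b1,c5) ✓
Counterexamples (restrictor triples failing the scope): 4.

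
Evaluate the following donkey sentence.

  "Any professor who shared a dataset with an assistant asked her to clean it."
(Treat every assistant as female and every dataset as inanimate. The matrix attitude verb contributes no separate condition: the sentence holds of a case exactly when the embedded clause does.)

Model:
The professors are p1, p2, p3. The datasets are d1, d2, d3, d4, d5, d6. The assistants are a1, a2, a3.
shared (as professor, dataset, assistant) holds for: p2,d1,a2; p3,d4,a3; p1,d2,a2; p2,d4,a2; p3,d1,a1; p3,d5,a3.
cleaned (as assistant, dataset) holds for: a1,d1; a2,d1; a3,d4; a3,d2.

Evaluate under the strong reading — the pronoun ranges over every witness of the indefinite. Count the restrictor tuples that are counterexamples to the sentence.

"her" takes "an assistant" as antecedent and "it" takes "a dataset"; both are donkey pronouns co-varying with the restrictor.
Strong reading: for every (p,d,a) with shared(p,d,a), cleaned(a,d).
Restrictor triples: (p1,d2,a2)→cleaned(a2,d2) ✗  (p2,d1,a2)→cleaned(a2,d1) ✓  (p2,d4,a2)→cleaned(a2,d4) ✗  (p3,d1,a1)→cleaned(a1,d1) ✓  (p3,d4,a3)→cleaned(a3,d4) ✓  (p3,d5,a3)→cleaned(a3,d5) ✗
Counterexamples (restrictor triples failing the scope): 3.

3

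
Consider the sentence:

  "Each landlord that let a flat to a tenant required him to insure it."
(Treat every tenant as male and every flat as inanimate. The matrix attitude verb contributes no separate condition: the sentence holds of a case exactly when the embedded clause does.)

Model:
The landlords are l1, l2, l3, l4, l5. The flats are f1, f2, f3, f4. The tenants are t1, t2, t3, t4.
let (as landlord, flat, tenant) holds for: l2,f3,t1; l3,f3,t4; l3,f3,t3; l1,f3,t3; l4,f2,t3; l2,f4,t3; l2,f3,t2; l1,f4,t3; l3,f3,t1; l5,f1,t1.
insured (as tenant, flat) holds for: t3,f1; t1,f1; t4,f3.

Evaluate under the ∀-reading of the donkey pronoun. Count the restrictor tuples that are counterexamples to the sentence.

8

"him" takes "a tenant" as antecedent and "it" takes "a flat"; both are donkey pronouns co-varying with the restrictor.
Strong reading: for every (l,f,t) with let(l,f,t), insured(t,f).
Restrictor triples: (l1,f3,t3)→insured(t3,f3) ✗  (l1,f4,t3)→insured(t3,f4) ✗  (l2,f3,t1)→insured(t1,f3) ✗  (l2,f3,t2)→insured(t2,f3) ✗  (l2,f4,t3)→insured(t3,f4) ✗  (l3,f3,t1)→insured(t1,f3) ✗  (l3,f3,t3)→insured(t3,f3) ✗  (l3,f3,t4)→insured(t4,f3) ✓  (l4,f2,t3)→insured(t3,f2) ✗  (l5,f1,t1)→insured(t1,f1) ✓
Counterexamples (restrictor triples failing the scope): 8.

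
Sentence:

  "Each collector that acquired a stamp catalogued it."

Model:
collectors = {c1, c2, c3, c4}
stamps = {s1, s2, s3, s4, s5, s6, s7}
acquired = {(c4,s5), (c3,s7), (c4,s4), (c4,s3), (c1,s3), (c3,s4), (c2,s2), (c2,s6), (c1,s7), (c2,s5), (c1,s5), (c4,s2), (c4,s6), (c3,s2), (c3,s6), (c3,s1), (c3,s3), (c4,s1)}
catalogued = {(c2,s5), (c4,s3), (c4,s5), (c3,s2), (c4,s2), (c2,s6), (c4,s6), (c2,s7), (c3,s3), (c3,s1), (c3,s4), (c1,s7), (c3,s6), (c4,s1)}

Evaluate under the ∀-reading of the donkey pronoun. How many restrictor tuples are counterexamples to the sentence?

"it" takes "a stamp" as antecedent — a donkey pronoun bound across the clause boundary.
Strong reading: for every (c,s) with acquired(c,s), catalogued(c,s).
Restrictor pairs: (c1,s3) ✗  (c1,s5) ✗  (c1,s7) ✓  (c2,s2) ✗  (c2,s5) ✓  (c2,s6) ✓  (c3,s1) ✓  (c3,s2) ✓  (c3,s3) ✓  (c3,s4) ✓  (c3,s6) ✓  (c3,s7) ✗  (c4,s1) ✓  (c4,s2) ✓  (c4,s3) ✓  (c4,s4) ✗  (c4,s5) ✓  (c4,s6) ✓
Counterexamples (restrictor pairs failing the scope): 5.

5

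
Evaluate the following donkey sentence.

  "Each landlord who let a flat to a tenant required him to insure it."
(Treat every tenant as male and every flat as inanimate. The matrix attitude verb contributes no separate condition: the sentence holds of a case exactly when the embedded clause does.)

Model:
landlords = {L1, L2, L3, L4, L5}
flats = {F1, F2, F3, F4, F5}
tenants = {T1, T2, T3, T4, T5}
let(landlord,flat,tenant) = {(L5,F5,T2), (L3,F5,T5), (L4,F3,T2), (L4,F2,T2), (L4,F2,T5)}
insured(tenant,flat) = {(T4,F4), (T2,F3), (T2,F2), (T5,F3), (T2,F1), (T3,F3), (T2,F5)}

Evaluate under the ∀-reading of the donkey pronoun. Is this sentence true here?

False

"him" takes "a tenant" as antecedent and "it" takes "a flat"; both are donkey pronouns co-varying with the restrictor.
Strong reading: for every (l,f,t) with let(l,f,t), insured(t,f).
Restrictor triples: (L3,F5,T5)→insured(T5,F5) ✗  (L4,F2,T2)→insured(T2,F2) ✓  (L4,F2,T5)→insured(T5,F2) ✗  (L4,F3,T2)→insured(T2,F3) ✓  (L5,F5,T2)→insured(T2,F5) ✓
Counterexample: (L3,F5,T5) — insured(T5,F5) does not hold.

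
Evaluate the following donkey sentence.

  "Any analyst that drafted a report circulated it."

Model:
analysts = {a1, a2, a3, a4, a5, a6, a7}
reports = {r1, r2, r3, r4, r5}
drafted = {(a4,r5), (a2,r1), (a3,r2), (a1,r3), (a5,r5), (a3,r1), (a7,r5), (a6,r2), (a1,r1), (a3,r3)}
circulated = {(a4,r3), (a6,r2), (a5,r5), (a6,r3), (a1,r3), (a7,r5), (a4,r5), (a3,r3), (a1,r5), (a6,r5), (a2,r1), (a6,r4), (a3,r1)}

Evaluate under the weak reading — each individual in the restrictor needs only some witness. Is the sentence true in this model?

True

"it" takes "a report" as antecedent — a donkey pronoun bound across the clause boundary.
Weak reading: every analyst a with some drafted-report has at least one drafted-report r such that circulated(a,r).
Per analyst: a1:✓  a2:✓  a3:✓  a4:✓  a5:✓  a6:✓  a7:✓
Every analyst in the restrictor has a witness.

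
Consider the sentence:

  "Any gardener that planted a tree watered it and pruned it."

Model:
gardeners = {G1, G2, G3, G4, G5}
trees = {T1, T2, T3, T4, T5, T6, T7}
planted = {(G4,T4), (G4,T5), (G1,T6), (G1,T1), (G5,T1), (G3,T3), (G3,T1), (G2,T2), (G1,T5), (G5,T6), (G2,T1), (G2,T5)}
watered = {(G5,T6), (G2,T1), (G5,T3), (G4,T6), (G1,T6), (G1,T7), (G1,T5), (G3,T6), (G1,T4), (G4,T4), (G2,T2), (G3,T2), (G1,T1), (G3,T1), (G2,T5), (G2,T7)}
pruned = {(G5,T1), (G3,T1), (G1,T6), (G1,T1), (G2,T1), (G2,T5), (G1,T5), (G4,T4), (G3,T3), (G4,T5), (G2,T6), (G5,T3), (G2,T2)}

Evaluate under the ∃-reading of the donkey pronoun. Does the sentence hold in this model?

False

"it" takes "a tree" as antecedent — a donkey pronoun bound across the clause boundary.
Weak reading: every gardener g with some planted-tree has at least one planted-tree t such that watered(g,t) ∧ pruned(g,t).
Per gardener: G1:✓  G2:✓  G3:✓  G4:✓  G5:✗
G5 has no witness among its planted-trees.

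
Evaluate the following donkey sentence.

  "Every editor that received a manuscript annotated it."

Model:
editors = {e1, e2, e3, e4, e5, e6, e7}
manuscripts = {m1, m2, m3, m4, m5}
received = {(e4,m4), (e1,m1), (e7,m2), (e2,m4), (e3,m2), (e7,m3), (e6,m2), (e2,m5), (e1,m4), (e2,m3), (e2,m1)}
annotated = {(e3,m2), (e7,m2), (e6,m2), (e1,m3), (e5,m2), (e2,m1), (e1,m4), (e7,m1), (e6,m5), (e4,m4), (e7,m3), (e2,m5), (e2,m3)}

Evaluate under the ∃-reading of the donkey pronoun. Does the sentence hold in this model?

True

"it" takes "a manuscript" as antecedent — a donkey pronoun bound across the clause boundary.
Weak reading: every editor e with some received-manuscript has at least one received-manuscript m such that annotated(e,m).
Per editor: e1:✓  e2:✓  e3:✓  e4:✓  e6:✓  e7:✓
Every editor in the restrictor has a witness.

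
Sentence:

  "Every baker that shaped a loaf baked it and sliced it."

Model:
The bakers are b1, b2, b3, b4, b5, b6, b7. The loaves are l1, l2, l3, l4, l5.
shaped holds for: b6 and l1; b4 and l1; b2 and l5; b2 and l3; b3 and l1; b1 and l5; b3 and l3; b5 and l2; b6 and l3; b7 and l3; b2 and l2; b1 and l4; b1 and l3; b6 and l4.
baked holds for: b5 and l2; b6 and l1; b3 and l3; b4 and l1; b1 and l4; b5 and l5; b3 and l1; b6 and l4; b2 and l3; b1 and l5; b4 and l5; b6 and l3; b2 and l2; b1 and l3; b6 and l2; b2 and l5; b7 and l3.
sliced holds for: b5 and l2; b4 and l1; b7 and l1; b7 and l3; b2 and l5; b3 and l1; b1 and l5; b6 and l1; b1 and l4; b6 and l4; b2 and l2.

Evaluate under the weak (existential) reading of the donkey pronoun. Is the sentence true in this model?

"it" takes "a loaf" as antecedent — a donkey pronoun bound across the clause boundary.
Weak reading: every baker b with some shaped-loaf has at least one shaped-loaf l such that baked(b,l) ∧ sliced(b,l).
Per baker: b1:✓  b2:✓  b3:✓  b4:✓  b5:✓  b6:✓  b7:✓
Every baker in the restrictor has a witness.

True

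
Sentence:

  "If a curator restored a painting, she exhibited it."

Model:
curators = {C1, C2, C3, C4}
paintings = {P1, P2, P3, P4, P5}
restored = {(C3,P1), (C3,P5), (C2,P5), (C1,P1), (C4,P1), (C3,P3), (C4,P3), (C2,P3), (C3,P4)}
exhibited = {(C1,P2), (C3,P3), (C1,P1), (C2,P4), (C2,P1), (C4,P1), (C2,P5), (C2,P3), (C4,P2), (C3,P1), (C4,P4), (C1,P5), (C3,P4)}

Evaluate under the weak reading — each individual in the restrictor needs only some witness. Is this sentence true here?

"it" takes "a painting" as antecedent — a donkey pronoun bound across the clause boundary.
Weak reading: every curator c with some restored-painting has at least one restored-painting p such that exhibited(c,p).
Per curator: C1:✓  C2:✓  C3:✓  C4:✓
Every curator in the restrictor has a witness.

True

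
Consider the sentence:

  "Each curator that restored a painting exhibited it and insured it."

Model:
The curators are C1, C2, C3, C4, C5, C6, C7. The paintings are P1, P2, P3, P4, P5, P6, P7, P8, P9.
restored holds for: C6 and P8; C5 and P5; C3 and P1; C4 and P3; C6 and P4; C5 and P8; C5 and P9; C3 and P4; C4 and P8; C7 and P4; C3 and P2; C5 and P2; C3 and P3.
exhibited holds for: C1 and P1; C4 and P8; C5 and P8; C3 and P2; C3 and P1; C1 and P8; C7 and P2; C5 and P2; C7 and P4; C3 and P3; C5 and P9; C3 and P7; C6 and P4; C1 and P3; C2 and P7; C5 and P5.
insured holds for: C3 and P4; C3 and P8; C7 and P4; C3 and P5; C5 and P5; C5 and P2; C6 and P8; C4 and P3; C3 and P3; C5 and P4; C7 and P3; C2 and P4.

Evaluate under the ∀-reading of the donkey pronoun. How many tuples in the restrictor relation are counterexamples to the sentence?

9

"it" takes "a painting" as antecedent — a donkey pronoun bound across the clause boundary.
Strong reading: for every (c,p) with restored(c,p), exhibited(c,p) ∧ insured(c,p).
Restrictor pairs: (C3,P1) ✗  (C3,P2) ✗  (C3,P3) ✓  (C3,P4) ✗  (C4,P3) ✗  (C4,P8) ✗  (C5,P2) ✓  (C5,P5) ✓  (C5,P8) ✗  (C5,P9) ✗  (C6,P4) ✗  (C6,P8) ✗  (C7,P4) ✓
Counterexamples (restrictor pairs failing the scope): 9.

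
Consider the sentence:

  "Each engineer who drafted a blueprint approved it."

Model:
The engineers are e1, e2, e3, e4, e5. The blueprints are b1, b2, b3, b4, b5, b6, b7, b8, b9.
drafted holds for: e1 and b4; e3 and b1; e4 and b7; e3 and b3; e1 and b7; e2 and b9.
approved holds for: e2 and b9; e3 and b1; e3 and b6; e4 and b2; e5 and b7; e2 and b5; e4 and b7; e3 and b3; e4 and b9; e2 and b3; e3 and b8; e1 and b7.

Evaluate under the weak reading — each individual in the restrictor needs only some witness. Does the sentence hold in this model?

True

"it" takes "a blueprint" as antecedent — a donkey pronoun bound across the clause boundary.
Weak reading: every engineer e with some drafted-blueprint has at least one drafted-blueprint b such that approved(e,b).
Per engineer: e1:✓  e2:✓  e3:✓  e4:✓
Every engineer in the restrictor has a witness.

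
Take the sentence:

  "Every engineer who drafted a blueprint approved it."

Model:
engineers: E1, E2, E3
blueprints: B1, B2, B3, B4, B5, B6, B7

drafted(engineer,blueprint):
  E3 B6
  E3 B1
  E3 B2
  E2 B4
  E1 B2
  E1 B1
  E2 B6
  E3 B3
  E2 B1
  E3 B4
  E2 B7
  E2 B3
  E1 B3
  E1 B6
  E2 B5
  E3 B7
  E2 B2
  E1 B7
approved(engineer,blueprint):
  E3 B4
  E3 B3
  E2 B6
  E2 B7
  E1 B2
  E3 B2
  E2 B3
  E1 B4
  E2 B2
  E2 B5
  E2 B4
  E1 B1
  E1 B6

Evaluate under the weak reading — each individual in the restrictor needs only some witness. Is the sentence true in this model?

True

"it" takes "a blueprint" as antecedent — a donkey pronoun bound across the clause boundary.
Weak reading: every engineer e with some drafted-blueprint has at least one drafted-blueprint b such that approved(e,b).
Per engineer: E1:✓  E2:✓  E3:✓
Every engineer in the restrictor has a witness.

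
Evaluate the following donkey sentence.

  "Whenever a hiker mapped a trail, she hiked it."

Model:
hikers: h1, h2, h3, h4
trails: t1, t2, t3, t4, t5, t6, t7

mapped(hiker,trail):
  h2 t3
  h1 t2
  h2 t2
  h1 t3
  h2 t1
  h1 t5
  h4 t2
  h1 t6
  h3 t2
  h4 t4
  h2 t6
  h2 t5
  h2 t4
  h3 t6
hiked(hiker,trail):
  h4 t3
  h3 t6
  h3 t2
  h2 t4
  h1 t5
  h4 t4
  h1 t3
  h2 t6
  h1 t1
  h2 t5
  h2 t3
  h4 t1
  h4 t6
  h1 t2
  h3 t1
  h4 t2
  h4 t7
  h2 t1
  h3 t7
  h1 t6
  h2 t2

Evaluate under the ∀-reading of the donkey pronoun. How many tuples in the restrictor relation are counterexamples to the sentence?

0

"it" takes "a trail" as antecedent — a donkey pronoun bound across the clause boundary.
Strong reading: for every (h,t) with mapped(h,t), hiked(h,t).
Restrictor pairs: (h1,t2) ✓  (h1,t3) ✓  (h1,t5) ✓  (h1,t6) ✓  (h2,t1) ✓  (h2,t2) ✓  (h2,t3) ✓  (h2,t4) ✓  (h2,t5) ✓  (h2,t6) ✓  (h3,t2) ✓  (h3,t6) ✓  (h4,t2) ✓  (h4,t4) ✓
Counterexamples (restrictor pairs failing the scope): 0.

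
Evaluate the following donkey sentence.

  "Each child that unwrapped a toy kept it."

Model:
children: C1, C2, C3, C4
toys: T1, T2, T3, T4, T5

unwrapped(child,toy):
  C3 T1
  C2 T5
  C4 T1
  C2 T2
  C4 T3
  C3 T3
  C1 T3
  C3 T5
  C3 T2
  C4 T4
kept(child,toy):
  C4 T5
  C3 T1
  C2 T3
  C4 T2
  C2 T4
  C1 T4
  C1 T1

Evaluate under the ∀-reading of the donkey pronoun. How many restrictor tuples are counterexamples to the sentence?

9

"it" takes "a toy" as antecedent — a donkey pronoun bound across the clause boundary.
Strong reading: for every (c,t) with unwrapped(c,t), kept(c,t).
Restrictor pairs: (C1,T3) ✗  (C2,T2) ✗  (C2,T5) ✗  (C3,T1) ✓  (C3,T2) ✗  (C3,T3) ✗  (C3,T5) ✗  (C4,T1) ✗  (C4,T3) ✗  (C4,T4) ✗
Counterexamples (restrictor pairs failing the scope): 9.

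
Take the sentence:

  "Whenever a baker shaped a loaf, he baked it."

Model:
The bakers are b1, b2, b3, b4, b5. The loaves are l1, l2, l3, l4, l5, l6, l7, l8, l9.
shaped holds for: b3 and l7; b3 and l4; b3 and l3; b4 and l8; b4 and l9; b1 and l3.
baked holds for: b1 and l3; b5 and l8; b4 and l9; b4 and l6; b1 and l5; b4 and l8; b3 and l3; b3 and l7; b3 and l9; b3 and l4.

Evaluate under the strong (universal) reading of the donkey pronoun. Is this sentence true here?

"it" takes "a loaf" as antecedent — a donkey pronoun bound across the clause boundary.
Strong reading: for every (b,l) with shaped(b,l), baked(b,l).
Restrictor pairs: (b1,l3) ✓  (b3,l3) ✓  (b3,l4) ✓  (b3,l7) ✓  (b4,l8) ✓  (b4,l9) ✓
Every restrictor pair satisfies the scope.

True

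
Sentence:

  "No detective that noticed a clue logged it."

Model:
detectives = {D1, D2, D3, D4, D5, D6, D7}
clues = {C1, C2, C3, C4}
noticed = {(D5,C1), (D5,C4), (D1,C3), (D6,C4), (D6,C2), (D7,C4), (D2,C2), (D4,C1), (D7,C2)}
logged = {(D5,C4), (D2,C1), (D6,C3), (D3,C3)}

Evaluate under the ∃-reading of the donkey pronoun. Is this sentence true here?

"it" takes "a clue" as antecedent — a donkey pronoun bound across the clause boundary.
Truth condition: for no (d,c) with noticed(d,c) does logged(d,c) hold.
Restrictor pairs — does the scope hold? (D1,C3):fails  (D2,C2):fails  (D4,C1):fails  (D5,C1):fails  (D5,C4):holds  (D6,C2):fails  (D6,C4):fails  (D7,C2):fails  (D7,C4):fails
Scope holds for 1 pair(s), so the sentence is false.

False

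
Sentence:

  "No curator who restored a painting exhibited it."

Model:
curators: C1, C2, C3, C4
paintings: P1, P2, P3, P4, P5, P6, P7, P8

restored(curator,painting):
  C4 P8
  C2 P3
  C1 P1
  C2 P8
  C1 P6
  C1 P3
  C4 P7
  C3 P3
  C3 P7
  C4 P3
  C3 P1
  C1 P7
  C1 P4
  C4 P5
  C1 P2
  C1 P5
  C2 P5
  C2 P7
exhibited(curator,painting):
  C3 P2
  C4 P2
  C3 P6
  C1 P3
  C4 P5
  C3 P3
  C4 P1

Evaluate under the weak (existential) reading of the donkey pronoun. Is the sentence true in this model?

False

"it" takes "a painting" as antecedent — a donkey pronoun bound across the clause boundary.
Truth condition: for no (c,p) with restored(c,p) does exhibited(c,p) hold.
Restrictor pairs — does the scope hold? (C1,P1):fails  (C1,P2):fails  (C1,P3):holds  (C1,P4):fails  (C1,P5):fails  (C1,P6):fails  (C1,P7):fails  (C2,P3):fails  (C2,P5):fails  (C2,P7):fails  (C2,P8):fails  (C3,P1):fails  (C3,P3):holds  (C3,P7):fails  (C4,P3):fails  (C4,P5):holds  (C4,P7):fails  (C4,P8):fails
Scope holds for 3 pair(s), so the sentence is false.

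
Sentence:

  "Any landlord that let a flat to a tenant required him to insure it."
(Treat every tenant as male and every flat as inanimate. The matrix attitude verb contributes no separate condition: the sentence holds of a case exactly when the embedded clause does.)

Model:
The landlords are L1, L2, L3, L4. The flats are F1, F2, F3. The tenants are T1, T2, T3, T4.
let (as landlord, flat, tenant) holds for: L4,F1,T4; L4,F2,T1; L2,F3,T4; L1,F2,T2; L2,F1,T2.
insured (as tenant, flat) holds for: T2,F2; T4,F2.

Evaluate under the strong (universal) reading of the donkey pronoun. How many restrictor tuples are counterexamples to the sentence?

"him" takes "a tenant" as antecedent and "it" takes "a flat"; both are donkey pronouns co-varying with the restrictor.
Strong reading: for every (l,f,t) with let(l,f,t), insured(t,f).
Restrictor triples: (L1,F2,T2)→insured(T2,F2) ✓  (L2,F1,T2)→insured(T2,F1) ✗  (L2,F3,T4)→insured(T4,F3) ✗  (L4,F1,T4)→insured(T4,F1) ✗  (L4,F2,T1)→insured(T1,F2) ✗
Counterexamples (restrictor triples failing the scope): 4.

4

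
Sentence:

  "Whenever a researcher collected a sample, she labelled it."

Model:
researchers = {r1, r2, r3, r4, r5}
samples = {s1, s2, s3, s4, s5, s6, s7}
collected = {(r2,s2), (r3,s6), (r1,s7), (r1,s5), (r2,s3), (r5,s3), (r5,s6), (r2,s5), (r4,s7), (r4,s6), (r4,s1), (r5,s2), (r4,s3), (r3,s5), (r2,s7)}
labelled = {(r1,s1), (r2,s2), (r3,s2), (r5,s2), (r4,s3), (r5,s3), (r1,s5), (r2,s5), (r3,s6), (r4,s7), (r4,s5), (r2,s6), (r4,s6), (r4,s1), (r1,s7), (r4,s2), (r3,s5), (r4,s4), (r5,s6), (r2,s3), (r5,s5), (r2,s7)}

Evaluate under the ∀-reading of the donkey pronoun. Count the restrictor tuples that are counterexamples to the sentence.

0

"it" takes "a sample" as antecedent — a donkey pronoun bound across the clause boundary.
Strong reading: for every (r,s) with collected(r,s), labelled(r,s).
Restrictor pairs: (r1,s5) ✓  (r1,s7) ✓  (r2,s2) ✓  (r2,s3) ✓  (r2,s5) ✓  (r2,s7) ✓  (r3,s5) ✓  (r3,s6) ✓  (r4,s1) ✓  (r4,s3) ✓  (r4,s6) ✓  (r4,s7) ✓  (r5,s2) ✓  (r5,s3) ✓  (r5,s6) ✓
Counterexamples (restrictor pairs failing the scope): 0.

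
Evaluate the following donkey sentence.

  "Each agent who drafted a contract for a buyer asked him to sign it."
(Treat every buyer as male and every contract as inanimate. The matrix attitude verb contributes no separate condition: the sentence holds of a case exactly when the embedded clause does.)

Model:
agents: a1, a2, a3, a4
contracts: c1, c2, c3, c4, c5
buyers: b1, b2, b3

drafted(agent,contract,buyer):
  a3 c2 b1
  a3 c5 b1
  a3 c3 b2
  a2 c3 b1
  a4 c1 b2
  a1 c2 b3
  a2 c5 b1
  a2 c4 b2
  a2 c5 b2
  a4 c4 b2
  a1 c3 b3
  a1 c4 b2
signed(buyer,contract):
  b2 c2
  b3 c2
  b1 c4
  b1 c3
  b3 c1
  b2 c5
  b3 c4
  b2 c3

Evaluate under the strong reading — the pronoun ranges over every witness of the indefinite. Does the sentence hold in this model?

False

"him" takes "a buyer" as antecedent and "it" takes "a contract"; both are donkey pronouns co-varying with the restrictor.
Strong reading: for every (a,c,b) with drafted(a,c,b), signed(b,c).
Restrictor triples: (a1,c2,b3)→signed(b3,c2) ✓  (a1,c3,b3)→signed(b3,c3) ✗  (a1,c4,b2)→signed(b2,c4) ✗  (a2,c3,b1)→signed(b1,c3) ✓  (a2,c4,b2)→signed(b2,c4) ✗  (a2,c5,b1)→signed(b1,c5) ✗  (a2,c5,b2)→signed(b2,c5) ✓  (a3,c2,b1)→signed(b1,c2) ✗  (a3,c3,b2)→signed(b2,c3) ✓  (a3,c5,b1)→signed(b1,c5) ✗  (a4,c1,b2)→signed(b2,c1) ✗  (a4,c4,b2)→signed(b2,c4) ✗
Counterexample: (a1,c3,b3) — signed(b3,c3) does not hold.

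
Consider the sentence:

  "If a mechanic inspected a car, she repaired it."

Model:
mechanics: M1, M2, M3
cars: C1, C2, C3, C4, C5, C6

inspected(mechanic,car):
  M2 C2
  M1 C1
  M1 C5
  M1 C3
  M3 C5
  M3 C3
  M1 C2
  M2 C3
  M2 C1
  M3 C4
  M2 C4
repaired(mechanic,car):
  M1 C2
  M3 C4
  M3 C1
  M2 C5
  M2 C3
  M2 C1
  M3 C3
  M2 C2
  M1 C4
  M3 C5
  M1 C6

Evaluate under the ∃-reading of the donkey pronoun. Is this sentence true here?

True

"it" takes "a car" as antecedent — a donkey pronoun bound across the clause boundary.
Weak reading: every mechanic m with some inspected-car has at least one inspected-car c such that repaired(m,c).
Per mechanic: M1:✓  M2:✓  M3:✓
Every mechanic in the restrictor has a witness.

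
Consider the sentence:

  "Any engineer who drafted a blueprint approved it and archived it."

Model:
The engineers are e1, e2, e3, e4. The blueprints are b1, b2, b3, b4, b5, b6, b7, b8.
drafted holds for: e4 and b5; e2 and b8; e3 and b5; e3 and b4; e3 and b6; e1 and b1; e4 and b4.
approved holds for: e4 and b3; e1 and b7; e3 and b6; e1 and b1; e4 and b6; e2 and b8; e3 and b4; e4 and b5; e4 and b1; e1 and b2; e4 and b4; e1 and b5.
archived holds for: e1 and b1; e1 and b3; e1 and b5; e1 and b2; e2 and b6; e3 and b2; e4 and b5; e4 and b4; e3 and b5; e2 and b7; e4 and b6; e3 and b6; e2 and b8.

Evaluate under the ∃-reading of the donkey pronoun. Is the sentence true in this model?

True

"it" takes "a blueprint" as antecedent — a donkey pronoun bound across the clause boundary.
Weak reading: every engineer e with some drafted-blueprint has at least one drafted-blueprint b such that approved(e,b) ∧ archived(e,b).
Per engineer: e1:✓  e2:✓  e3:✓  e4:✓
Every engineer in the restrictor has a witness.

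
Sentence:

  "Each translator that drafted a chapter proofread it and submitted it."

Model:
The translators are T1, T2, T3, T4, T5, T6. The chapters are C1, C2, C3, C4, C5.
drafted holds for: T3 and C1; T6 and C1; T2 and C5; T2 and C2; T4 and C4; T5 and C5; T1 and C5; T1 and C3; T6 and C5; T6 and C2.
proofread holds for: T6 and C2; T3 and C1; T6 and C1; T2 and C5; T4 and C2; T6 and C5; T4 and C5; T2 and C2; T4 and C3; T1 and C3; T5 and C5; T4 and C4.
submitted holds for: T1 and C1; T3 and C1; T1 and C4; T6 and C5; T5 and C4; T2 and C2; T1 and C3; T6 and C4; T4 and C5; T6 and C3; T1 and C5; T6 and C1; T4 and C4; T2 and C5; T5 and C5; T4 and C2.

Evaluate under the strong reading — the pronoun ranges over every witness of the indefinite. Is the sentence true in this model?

"it" takes "a chapter" as antecedent — a donkey pronoun bound across the clause boundary.
Strong reading: for every (t,c) with drafted(t,c), proofread(t,c) ∧ submitted(t,c).
Restrictor pairs: (T1,C3) ✓  (T1,C5) ✗  (T2,C2) ✓  (T2,C5) ✓  (T3,C1) ✓  (T4,C4) ✓  (T5,C5) ✓  (T6,C1) ✓  (T6,C2) ✗  (T6,C5) ✓
Counterexample: (T1,C5) is in drafted but fails the scope.

False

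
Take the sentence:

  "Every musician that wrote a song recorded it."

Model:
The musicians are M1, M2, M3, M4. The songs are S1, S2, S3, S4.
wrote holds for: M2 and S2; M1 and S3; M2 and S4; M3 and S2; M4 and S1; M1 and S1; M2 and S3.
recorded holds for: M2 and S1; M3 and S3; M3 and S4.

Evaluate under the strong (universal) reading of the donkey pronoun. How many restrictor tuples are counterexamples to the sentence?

7

"it" takes "a song" as antecedent — a donkey pronoun bound across the clause boundary.
Strong reading: for every (m,s) with wrote(m,s), recorded(m,s).
Restrictor pairs: (M1,S1) ✗  (M1,S3) ✗  (M2,S2) ✗  (M2,S3) ✗  (M2,S4) ✗  (M3,S2) ✗  (M4,S1) ✗
Counterexamples (restrictor pairs failing the scope): 7.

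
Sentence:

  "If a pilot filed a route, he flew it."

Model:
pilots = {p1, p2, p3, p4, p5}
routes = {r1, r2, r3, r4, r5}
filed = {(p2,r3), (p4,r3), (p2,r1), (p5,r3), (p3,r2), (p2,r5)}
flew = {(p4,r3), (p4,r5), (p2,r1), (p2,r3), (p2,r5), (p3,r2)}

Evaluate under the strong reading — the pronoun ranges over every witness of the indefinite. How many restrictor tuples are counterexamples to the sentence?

"it" takes "a route" as antecedent — a donkey pronoun bound across the clause boundary.
Strong reading: for every (p,r) with filed(p,r), flew(p,r).
Restrictor pairs: (p2,r1) ✓  (p2,r3) ✓  (p2,r5) ✓  (p3,r2) ✓  (p4,r3) ✓  (p5,r3) ✗
Counterexamples (restrictor pairs failing the scope): 1.

1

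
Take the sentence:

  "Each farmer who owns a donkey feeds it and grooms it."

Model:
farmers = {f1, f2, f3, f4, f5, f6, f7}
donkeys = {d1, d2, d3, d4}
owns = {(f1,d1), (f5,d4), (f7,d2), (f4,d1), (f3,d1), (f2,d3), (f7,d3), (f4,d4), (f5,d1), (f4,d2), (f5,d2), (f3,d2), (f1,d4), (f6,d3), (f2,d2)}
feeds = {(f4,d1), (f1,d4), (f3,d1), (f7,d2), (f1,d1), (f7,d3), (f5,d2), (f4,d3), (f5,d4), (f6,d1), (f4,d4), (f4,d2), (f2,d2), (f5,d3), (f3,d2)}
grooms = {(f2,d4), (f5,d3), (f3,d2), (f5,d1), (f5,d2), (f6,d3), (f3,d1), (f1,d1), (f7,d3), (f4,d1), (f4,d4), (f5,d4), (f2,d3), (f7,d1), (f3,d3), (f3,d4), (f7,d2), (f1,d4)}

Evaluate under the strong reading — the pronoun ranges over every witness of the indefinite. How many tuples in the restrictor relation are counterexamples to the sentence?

"it" takes "a donkey" as antecedent — a donkey pronoun bound across the clause boundary.
Strong reading: for every (f,d) with owns(f,d), feeds(f,d) ∧ grooms(f,d).
Restrictor pairs: (f1,d1) ✓  (f1,d4) ✓  (f2,d2) ✗  (f2,d3) ✗  (f3,d1) ✓  (f3,d2) ✓  (f4,d1) ✓  (f4,d2) ✗  (f4,d4) ✓  (f5,d1) ✗  (f5,d2) ✓  (f5,d4) ✓  (f6,d3) ✗  (f7,d2) ✓  (f7,d3) ✓
Counterexamples (restrictor pairs failing the scope): 5.

5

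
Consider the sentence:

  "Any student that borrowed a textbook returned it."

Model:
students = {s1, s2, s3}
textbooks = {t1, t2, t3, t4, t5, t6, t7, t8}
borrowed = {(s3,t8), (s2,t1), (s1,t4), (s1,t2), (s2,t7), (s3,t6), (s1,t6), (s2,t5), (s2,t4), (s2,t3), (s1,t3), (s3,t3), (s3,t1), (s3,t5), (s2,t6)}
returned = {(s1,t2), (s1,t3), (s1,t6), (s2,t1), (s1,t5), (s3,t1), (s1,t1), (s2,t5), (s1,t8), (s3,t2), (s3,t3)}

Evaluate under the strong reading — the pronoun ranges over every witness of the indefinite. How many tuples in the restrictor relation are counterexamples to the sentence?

"it" takes "a textbook" as antecedent — a donkey pronoun bound across the clause boundary.
Strong reading: for every (s,t) with borrowed(s,t), returned(s,t).
Restrictor pairs: (s1,t2) ✓  (s1,t3) ✓  (s1,t4) ✗  (s1,t6) ✓  (s2,t1) ✓  (s2,t3) ✗  (s2,t4) ✗  (s2,t5) ✓  (s2,t6) ✗  (s2,t7) ✗  (s3,t1) ✓  (s3,t3) ✓  (s3,t5) ✗  (s3,t6) ✗  (s3,t8) ✗
Counterexamples (restrictor pairs failing the scope): 8.

8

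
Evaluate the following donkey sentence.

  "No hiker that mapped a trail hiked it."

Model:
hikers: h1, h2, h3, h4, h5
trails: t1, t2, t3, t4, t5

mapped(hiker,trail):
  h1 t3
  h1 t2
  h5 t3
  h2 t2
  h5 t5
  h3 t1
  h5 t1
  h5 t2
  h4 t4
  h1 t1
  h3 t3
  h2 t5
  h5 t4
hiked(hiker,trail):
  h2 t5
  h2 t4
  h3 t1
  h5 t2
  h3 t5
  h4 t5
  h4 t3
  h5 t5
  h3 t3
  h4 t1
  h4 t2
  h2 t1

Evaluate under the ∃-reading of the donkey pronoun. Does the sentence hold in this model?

False

"it" takes "a trail" as antecedent — a donkey pronoun bound across the clause boundary.
Truth condition: for no (h,t) with mapped(h,t) does hiked(h,t) hold.
Restrictor pairs — does the scope hold? (h1,t1):fails  (h1,t2):fails  (h1,t3):fails  (h2,t2):fails  (h2,t5):holds  (h3,t1):holds  (h3,t3):holds  (h4,t4):fails  (h5,t1):fails  (h5,t2):holds  (h5,t3):fails  (h5,t4):fails  (h5,t5):holds
Scope holds for 5 pair(s), so the sentence is false.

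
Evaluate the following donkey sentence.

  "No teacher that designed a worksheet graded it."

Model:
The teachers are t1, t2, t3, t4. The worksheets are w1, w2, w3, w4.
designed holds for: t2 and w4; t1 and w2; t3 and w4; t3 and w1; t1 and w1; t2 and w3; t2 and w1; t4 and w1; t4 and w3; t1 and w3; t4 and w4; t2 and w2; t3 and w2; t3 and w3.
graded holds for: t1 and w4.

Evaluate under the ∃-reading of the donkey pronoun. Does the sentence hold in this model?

True

"it" takes "a worksheet" as antecedent — a donkey pronoun bound across the clause boundary.
Truth condition: for no (t,w) with designed(t,w) does graded(t,w) hold.
Restrictor pairs — does the scope hold? (t1,w1):fails  (t1,w2):fails  (t1,w3):fails  (t2,w1):fails  (t2,w2):fails  (t2,w3):fails  (t2,w4):fails  (t3,w1):fails  (t3,w2):fails  (t3,w3):fails  (t3,w4):fails  (t4,w1):fails  (t4,w3):fails  (t4,w4):fails
Scope holds for no restrictor pair, so the sentence is true.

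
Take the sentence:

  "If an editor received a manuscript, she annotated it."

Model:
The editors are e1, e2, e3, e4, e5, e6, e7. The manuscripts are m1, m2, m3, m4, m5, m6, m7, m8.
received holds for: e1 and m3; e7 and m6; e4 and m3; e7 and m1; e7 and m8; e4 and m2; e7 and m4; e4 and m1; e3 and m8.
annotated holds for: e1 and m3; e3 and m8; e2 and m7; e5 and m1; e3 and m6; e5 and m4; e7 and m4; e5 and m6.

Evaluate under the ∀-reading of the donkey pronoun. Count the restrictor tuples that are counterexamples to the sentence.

"it" takes "a manuscript" as antecedent — a donkey pronoun bound across the clause boundary.
Strong reading: for every (e,m) with received(e,m), annotated(e,m).
Restrictor pairs: (e1,m3) ✓  (e3,m8) ✓  (e4,m1) ✗  (e4,m2) ✗  (e4,m3) ✗  (e7,m1) ✗  (e7,m4) ✓  (e7,m6) ✗  (e7,m8) ✗
Counterexamples (restrictor pairs failing the scope): 6.

6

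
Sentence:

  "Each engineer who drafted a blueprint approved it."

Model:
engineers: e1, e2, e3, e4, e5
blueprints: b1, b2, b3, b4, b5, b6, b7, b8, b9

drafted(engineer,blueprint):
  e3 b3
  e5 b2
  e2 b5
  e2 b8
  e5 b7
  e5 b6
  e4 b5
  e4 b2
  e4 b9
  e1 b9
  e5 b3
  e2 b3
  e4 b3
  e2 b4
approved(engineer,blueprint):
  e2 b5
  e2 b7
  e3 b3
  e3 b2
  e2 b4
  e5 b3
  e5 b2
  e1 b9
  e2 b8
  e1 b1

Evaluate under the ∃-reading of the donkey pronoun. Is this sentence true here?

False

"it" takes "a blueprint" as antecedent — a donkey pronoun bound across the clause boundary.
Weak reading: every engineer e with some drafted-blueprint has at least one drafted-blueprint b such that approved(e,b).
Per engineer: e1:✓  e2:✓  e3:✓  e4:✗  e5:✓
e4 has no witness among its drafted-blueprints.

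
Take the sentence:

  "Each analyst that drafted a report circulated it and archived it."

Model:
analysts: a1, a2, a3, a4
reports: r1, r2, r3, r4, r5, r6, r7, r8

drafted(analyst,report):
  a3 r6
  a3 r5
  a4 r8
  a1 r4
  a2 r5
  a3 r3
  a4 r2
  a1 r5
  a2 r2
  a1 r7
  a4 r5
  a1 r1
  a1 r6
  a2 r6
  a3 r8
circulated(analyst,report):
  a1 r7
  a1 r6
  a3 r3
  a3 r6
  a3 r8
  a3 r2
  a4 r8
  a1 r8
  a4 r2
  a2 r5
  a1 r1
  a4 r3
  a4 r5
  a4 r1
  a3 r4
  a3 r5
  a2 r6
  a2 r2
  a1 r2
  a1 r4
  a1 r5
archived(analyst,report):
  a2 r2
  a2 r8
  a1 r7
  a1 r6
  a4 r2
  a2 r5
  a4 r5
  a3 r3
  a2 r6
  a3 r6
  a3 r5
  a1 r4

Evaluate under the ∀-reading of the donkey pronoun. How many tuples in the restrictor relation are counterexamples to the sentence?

"it" takes "a report" as antecedent — a donkey pronoun bound across the clause boundary.
Strong reading: for every (a,r) with drafted(a,r), circulated(a,r) ∧ archived(a,r).
Restrictor pairs: (a1,r1) ✗  (a1,r4) ✓  (a1,r5) ✗  (a1,r6) ✓  (a1,r7) ✓  (a2,r2) ✓  (a2,r5) ✓  (a2,r6) ✓  (a3,r3) ✓  (a3,r5) ✓  (a3,r6) ✓  (a3,r8) ✗  (a4,r2) ✓  (a4,r5) ✓  (a4,r8) ✗
Counterexamples (restrictor pairs failing the scope): 4.

4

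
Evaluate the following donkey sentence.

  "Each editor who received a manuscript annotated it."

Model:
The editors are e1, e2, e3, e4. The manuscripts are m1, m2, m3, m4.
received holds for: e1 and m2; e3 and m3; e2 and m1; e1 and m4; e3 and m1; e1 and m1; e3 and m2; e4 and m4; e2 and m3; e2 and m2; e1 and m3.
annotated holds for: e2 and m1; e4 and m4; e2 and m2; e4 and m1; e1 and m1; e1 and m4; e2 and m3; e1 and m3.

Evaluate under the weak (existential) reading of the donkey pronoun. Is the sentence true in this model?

"it" takes "a manuscript" as antecedent — a donkey pronoun bound across the clause boundary.
Weak reading: every editor e with some received-manuscript has at least one received-manuscript m such that annotated(e,m).
Per editor: e1:✓  e2:✓  e3:✗  e4:✓
e3 has no witness among its received-manuscripts.

False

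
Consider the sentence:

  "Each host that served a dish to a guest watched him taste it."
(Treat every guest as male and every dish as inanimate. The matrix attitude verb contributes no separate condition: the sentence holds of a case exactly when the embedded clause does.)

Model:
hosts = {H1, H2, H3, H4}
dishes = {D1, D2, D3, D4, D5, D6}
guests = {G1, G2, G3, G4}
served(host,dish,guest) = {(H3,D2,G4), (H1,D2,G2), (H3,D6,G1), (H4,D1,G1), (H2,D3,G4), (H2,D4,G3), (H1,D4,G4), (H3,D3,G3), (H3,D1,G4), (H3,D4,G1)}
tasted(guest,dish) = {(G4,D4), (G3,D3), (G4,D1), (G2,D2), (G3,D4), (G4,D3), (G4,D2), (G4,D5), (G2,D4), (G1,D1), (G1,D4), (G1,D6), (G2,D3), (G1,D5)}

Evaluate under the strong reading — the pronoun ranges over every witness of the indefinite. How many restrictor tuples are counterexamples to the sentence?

0

"him" takes "a guest" as antecedent and "it" takes "a dish"; both are donkey pronouns co-varying with the restrictor.
Strong reading: for every (h,d,g) with served(h,d,g), tasted(g,d).
Restrictor triples: (H1,D2,G2)→tasted(G2,D2) ✓  (H1,D4,G4)→tasted(G4,D4) ✓  (H2,D3,G4)→tasted(G4,D3) ✓  (H2,D4,G3)→tasted(G3,D4) ✓  (H3,D1,G4)→tasted(G4,D1) ✓  (H3,D2,G4)→tasted(G4,D2) ✓  (H3,D3,G3)→tasted(G3,D3) ✓  (H3,D4,G1)→tasted(G1,D4) ✓  (H3,D6,G1)→tasted(G1,D6) ✓  (H4,D1,G1)→tasted(G1,D1) ✓
Counterexamples (restrictor triples failing the scope): 0.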